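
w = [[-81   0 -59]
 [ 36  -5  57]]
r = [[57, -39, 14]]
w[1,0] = 36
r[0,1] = -39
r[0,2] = 14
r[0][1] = -39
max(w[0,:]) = 0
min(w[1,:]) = -5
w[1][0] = 36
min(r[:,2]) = 14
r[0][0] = 57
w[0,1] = 0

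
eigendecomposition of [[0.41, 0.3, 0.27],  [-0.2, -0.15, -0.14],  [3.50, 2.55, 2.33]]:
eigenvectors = [[-0.11,0.51,0.23], [0.06,-0.84,0.46], [-0.99,0.15,-0.86]]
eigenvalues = [2.58, -0.0, 0.01]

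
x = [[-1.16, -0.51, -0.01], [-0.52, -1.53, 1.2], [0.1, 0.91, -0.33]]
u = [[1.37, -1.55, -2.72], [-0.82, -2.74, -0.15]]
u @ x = [[-1.06,-0.80,-0.98], [2.36,4.47,-3.23]]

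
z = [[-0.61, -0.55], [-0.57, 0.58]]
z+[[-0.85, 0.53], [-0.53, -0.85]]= [[-1.46,  -0.02], [-1.1,  -0.27]]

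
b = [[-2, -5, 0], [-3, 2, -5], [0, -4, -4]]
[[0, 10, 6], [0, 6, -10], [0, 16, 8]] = b @ [[0, 0, 2], [0, -2, -2], [0, -2, 0]]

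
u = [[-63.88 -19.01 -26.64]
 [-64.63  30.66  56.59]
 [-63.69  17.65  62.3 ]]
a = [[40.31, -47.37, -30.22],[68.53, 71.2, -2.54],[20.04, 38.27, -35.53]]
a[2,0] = 20.04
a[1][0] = 68.53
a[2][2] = -35.53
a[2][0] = 20.04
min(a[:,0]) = 20.04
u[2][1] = 17.65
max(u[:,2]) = 62.3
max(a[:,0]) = 68.53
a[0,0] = 40.31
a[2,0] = 20.04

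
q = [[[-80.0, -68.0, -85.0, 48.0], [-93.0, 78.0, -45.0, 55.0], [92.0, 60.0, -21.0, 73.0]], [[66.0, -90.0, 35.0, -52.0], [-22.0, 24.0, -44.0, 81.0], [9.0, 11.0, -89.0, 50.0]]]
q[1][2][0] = 9.0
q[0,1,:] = [-93.0, 78.0, -45.0, 55.0]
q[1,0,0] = 66.0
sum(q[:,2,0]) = 101.0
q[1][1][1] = 24.0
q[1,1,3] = 81.0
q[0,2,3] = 73.0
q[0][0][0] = -80.0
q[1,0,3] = -52.0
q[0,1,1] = 78.0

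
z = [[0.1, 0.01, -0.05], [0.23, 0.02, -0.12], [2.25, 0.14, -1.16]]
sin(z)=[[0.08, 0.01, -0.04], [0.19, 0.02, -0.10], [1.86, 0.12, -0.96]]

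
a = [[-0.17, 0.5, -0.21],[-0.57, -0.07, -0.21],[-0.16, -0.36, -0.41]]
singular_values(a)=[0.75, 0.61, 0.29]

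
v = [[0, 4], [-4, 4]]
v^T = [[0, -4], [4, 4]]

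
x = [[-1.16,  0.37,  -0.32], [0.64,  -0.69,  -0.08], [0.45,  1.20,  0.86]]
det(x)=0.015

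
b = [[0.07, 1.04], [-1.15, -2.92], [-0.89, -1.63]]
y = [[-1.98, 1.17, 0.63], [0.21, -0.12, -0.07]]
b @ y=[[0.08, -0.04, -0.03], [1.66, -1.0, -0.52], [1.42, -0.85, -0.45]]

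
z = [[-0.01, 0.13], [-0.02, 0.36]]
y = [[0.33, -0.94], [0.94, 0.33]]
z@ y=[[0.12,0.05], [0.33,0.14]]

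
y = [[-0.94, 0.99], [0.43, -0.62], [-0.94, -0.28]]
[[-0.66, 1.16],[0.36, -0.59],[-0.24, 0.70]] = y @ [[0.35, -0.85], [-0.33, 0.36]]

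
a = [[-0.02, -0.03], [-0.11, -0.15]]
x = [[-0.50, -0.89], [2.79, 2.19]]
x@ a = [[0.11,0.15], [-0.30,-0.41]]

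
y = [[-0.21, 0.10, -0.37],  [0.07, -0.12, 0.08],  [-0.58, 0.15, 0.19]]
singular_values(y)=[0.65, 0.43, 0.08]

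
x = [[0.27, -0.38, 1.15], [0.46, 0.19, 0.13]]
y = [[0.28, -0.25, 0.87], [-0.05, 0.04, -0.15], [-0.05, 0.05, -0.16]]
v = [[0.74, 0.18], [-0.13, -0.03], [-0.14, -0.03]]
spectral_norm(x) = 1.25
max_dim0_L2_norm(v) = 0.76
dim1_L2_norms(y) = [0.95, 0.16, 0.17]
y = v @ x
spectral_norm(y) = 0.98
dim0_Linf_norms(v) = [0.74, 0.18]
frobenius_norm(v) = 0.79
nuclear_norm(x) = 1.74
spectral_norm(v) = 0.79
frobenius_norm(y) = 0.98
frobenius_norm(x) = 1.34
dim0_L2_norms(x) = [0.53, 0.42, 1.16]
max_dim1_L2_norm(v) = 0.76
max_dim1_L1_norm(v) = 0.92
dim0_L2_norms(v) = [0.76, 0.18]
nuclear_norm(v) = 0.79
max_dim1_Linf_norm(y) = 0.87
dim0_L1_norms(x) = [0.73, 0.57, 1.28]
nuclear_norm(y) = 0.98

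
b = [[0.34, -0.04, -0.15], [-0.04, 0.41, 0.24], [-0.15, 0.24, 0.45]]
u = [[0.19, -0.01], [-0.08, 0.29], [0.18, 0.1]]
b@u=[[0.04, -0.03], [0.00, 0.14], [0.03, 0.12]]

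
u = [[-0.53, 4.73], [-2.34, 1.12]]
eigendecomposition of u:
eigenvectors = [[(0.82+0j), (0.82-0j)], [0.14+0.56j, (0.14-0.56j)]]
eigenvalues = [(0.3+3.22j), (0.3-3.22j)]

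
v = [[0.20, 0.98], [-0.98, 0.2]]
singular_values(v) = [1.0, 1.0]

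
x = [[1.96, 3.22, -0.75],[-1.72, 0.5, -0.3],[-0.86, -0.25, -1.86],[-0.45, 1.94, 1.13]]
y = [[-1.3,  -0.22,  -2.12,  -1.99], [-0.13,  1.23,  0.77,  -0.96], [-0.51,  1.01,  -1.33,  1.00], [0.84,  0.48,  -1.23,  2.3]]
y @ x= [[0.55, -7.63, 2.74],[-2.60, -1.86, -2.79],[-2.04, 1.14, 3.68],[0.84, 7.71, 4.11]]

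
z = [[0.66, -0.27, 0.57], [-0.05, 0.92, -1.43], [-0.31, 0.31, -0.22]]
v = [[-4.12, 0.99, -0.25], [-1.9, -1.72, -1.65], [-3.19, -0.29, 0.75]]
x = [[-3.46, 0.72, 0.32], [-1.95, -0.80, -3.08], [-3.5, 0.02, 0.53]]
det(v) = 15.14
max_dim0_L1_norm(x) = 8.91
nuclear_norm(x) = 9.06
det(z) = 0.20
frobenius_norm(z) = 1.99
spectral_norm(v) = 5.56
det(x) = 8.85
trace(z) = 1.36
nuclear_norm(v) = 9.12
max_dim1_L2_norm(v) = 4.24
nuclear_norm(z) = 2.68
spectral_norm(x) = 5.34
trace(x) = -3.73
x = v + z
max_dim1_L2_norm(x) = 3.73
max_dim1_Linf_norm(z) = 1.43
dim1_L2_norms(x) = [3.55, 3.73, 3.54]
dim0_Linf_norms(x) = [3.5, 0.8, 3.08]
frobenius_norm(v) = 6.17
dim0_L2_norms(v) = [5.55, 2.01, 1.83]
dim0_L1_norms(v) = [9.21, 3.0, 2.65]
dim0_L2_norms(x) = [5.29, 1.08, 3.14]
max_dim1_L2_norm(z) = 1.7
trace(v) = -5.09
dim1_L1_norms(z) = [1.5, 2.4, 0.84]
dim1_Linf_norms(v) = [4.12, 1.9, 3.19]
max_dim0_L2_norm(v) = 5.55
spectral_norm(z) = 1.88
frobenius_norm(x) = 6.25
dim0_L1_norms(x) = [8.91, 1.54, 3.93]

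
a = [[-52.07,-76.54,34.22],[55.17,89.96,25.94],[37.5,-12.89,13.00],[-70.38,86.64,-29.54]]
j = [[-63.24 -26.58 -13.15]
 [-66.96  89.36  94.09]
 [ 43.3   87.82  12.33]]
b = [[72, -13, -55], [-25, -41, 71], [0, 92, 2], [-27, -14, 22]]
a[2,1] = -12.89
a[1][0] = 55.17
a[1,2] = 25.94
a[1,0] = 55.17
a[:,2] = [34.22, 25.94, 13.0, -29.54]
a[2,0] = 37.5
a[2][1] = -12.89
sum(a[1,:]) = 171.07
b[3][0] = -27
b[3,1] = -14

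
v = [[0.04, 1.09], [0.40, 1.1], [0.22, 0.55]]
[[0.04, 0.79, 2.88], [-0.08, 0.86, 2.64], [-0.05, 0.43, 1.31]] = v@[[-0.33, 0.17, -0.73],[0.05, 0.72, 2.67]]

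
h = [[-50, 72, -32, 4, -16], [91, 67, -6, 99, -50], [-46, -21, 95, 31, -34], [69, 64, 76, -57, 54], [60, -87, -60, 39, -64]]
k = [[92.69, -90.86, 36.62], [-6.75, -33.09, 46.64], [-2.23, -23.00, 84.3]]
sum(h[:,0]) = 124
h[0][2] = -32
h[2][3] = 31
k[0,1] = -90.86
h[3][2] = 76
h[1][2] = -6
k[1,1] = -33.09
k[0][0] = 92.69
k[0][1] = -90.86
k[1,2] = 46.64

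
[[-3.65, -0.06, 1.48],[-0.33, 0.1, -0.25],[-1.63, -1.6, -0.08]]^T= [[-3.65, -0.33, -1.63], [-0.06, 0.10, -1.6], [1.48, -0.25, -0.08]]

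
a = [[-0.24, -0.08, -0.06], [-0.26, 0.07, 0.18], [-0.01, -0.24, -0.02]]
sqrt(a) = [[(0.07+0.48j),-0.08+0.12j,(-0.08+0.03j)], [(-0.3+0.23j),0.40+0.06j,(0.25+0.01j)], [(0.04+0.21j),-0.32+0.05j,(0.26+0.01j)]]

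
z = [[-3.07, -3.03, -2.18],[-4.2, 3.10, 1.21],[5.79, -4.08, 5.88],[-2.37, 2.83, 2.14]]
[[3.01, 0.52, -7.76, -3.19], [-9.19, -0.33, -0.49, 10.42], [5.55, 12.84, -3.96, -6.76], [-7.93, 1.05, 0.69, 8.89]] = z @[[0.96,-0.26,1.24,-1.11], [-1.31,-1.11,1.78,1.48], [-0.91,1.67,-0.66,0.97]]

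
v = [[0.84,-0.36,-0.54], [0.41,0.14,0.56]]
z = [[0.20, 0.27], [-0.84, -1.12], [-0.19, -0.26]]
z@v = [[0.28, -0.03, 0.04], [-1.16, 0.15, -0.17], [-0.27, 0.03, -0.04]]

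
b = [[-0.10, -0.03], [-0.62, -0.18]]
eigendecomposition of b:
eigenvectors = [[0.28, 0.16], [-0.96, 0.99]]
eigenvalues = [0.0, -0.28]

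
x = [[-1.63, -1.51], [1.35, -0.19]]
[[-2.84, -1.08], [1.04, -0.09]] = x@ [[0.90, 0.03], [0.91, 0.68]]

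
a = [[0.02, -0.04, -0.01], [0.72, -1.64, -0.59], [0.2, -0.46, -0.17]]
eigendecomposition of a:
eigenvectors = [[0.02, 0.84, -0.6], [0.96, 0.47, -0.49], [0.27, -0.27, 0.63]]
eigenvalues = [-1.79, 0.0, -0.0]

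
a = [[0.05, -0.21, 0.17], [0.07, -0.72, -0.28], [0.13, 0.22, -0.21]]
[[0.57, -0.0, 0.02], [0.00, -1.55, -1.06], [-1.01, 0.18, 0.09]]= a @ [[-1.81, 1.27, 0.8], [-1.15, 1.64, 1.08], [2.49, 1.64, 1.22]]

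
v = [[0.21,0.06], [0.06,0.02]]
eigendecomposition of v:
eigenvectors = [[0.96, -0.28], [0.28, 0.96]]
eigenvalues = [0.23, 0.0]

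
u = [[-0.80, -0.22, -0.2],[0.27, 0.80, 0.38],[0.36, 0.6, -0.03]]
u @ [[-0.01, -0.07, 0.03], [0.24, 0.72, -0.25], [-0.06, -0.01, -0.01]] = [[-0.03,-0.1,0.03],[0.17,0.55,-0.20],[0.14,0.41,-0.14]]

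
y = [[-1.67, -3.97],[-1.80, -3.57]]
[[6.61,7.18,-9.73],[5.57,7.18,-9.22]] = y @ [[1.25, -2.4, 1.57], [-2.19, -0.8, 1.79]]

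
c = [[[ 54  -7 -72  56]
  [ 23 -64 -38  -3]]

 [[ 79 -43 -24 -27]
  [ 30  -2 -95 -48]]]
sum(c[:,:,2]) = -229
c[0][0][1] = -7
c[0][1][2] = -38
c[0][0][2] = -72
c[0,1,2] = -38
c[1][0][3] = -27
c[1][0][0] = 79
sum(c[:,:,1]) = -116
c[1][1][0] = 30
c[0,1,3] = -3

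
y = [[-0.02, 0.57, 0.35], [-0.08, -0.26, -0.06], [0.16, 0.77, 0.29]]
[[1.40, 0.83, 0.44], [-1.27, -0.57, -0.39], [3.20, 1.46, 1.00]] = y @ [[5.86, -0.23, 2.72], [3.35, 2.73, 0.52], [-1.11, -2.08, 0.57]]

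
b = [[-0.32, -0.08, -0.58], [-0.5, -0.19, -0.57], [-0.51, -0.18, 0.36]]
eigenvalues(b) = [-0.81, -0.04, 0.7]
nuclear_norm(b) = 1.71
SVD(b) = [[-0.64, -0.19, -0.74], [-0.76, 0.06, 0.64], [-0.07, 0.98, -0.18]] @ diag([1.0216493447197075, 0.658446622410116, 0.03131552123951573]) @ [[0.61,  0.20,  0.77],  [-0.72,  -0.26,  0.64],  [0.33,  -0.94,  -0.01]]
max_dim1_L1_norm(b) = 1.26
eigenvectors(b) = [[0.54,0.32,-0.46],  [0.76,-0.95,-0.28],  [0.35,-0.02,0.84]]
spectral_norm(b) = 1.02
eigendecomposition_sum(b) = [[-0.43, -0.14, -0.28], [-0.61, -0.19, -0.4], [-0.28, -0.09, -0.18]] + [[-0.01,0.01,-0.00], [0.03,-0.03,0.01], [0.00,-0.0,0.00]] + [[0.12, 0.05, -0.3], [0.08, 0.03, -0.18], [-0.23, -0.09, 0.54]]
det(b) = 0.02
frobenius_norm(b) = 1.22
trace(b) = -0.15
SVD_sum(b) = [[-0.40, -0.13, -0.5],[-0.48, -0.16, -0.6],[-0.04, -0.01, -0.06]] + [[0.09, 0.03, -0.08], [-0.03, -0.01, 0.03], [-0.46, -0.17, 0.42]] + [[-0.01, 0.02, 0.0], [0.01, -0.02, -0.00], [-0.00, 0.01, 0.00]]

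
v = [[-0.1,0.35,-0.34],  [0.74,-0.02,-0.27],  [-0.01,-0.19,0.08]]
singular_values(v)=[0.79, 0.53, 0.08]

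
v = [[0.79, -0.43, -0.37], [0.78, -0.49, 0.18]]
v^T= [[0.79, 0.78], [-0.43, -0.49], [-0.37, 0.18]]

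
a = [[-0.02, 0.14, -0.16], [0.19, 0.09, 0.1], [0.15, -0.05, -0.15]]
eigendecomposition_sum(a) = [[0.06-0.00j, 0.08+0.00j, -0.01+0.00j], [(0.11-0j), (0.14+0j), -0.01+0.00j], [(0.01-0j), (0.01+0j), -0.00+0.00j]] + [[-0.04+0.06j, 0.03-0.03j, -0.08-0.06j], [0.04-0.05j, (-0.03+0.02j), (0.06+0.05j)], [0.07+0.05j, (-0.03-0.04j), -0.07+0.08j]] + [[-0.04-0.06j, 0.03+0.03j, -0.08+0.06j], [(0.04+0.05j), -0.03-0.02j, (0.06-0.05j)], [0.07-0.05j, -0.03+0.04j, -0.07-0.08j]]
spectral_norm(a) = 0.25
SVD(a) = [[0.44, -0.61, -0.66], [0.49, 0.78, -0.40], [0.75, -0.15, 0.64]] @ diag([0.24808200515667353, 0.24113313335300365, 0.16616296433563885]) @ [[0.8, 0.27, -0.54], [0.57, -0.04, 0.82], [0.21, -0.96, -0.18]]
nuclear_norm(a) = 0.66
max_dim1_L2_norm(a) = 0.23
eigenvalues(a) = [(0.2+0j), (-0.14+0.17j), (-0.14-0.17j)]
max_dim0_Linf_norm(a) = 0.19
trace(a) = -0.08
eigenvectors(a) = [[(-0.48+0j), (-0.04-0.59j), (-0.04+0.59j)], [(-0.87+0j), (-0.02+0.47j), (-0.02-0.47j)], [-0.08+0.00j, -0.66+0.00j, (-0.66-0j)]]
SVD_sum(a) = [[0.09,0.03,-0.06], [0.10,0.03,-0.07], [0.15,0.05,-0.10]] + [[-0.08,  0.01,  -0.12], [0.11,  -0.01,  0.15], [-0.02,  0.0,  -0.03]] + [[-0.02, 0.1, 0.02], [-0.01, 0.06, 0.01], [0.02, -0.10, -0.02]]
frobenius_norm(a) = 0.38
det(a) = 0.01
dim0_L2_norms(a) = [0.24, 0.17, 0.24]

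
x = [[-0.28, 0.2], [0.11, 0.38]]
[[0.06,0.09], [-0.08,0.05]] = x@[[-0.31, -0.19], [-0.13, 0.19]]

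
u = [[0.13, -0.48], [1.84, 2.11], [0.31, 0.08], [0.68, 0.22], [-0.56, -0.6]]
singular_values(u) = [3.01, 0.58]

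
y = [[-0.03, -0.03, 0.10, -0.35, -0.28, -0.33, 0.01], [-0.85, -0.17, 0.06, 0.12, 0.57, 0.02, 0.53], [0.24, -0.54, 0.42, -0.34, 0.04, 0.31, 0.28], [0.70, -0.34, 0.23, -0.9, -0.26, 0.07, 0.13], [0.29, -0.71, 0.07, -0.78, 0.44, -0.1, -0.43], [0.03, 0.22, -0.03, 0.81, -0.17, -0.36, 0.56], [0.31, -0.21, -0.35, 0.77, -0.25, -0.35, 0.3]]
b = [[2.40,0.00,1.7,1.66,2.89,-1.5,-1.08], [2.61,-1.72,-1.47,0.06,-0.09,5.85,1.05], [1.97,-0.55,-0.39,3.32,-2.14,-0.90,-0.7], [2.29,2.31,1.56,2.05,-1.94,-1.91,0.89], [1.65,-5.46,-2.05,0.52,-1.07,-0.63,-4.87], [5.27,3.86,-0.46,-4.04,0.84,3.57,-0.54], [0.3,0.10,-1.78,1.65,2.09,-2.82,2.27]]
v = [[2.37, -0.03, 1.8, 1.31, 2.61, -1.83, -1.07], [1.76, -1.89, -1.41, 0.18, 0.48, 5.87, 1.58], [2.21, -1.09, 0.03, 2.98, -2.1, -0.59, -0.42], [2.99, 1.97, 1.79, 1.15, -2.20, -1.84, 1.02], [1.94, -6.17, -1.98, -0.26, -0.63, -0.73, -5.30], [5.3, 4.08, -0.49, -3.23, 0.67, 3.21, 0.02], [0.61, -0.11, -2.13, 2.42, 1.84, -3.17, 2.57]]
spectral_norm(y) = 2.06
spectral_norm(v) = 9.74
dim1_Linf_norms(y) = [0.35, 0.85, 0.54, 0.9, 0.78, 0.81, 0.77]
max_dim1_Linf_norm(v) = 6.17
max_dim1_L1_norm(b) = 18.58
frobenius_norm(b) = 16.61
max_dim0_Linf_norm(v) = 6.17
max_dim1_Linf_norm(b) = 5.85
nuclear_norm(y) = 6.17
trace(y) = -0.30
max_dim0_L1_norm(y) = 4.07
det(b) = -30116.53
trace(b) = 7.11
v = b + y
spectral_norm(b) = 9.90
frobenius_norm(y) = 2.82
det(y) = -0.06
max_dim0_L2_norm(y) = 1.71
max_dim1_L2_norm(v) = 8.65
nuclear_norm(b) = 38.83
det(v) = -47614.54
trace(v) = 6.81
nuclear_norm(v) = 39.96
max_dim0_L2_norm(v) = 7.96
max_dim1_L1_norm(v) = 17.01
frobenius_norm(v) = 16.91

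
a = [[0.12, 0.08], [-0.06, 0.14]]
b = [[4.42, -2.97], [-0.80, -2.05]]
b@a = [[0.71, -0.06], [0.03, -0.35]]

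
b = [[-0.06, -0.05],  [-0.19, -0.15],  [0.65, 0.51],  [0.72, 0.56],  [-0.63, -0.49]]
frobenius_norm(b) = 1.49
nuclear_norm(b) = 1.49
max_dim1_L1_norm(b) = 1.28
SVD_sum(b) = [[-0.06, -0.05], [-0.19, -0.15], [0.65, 0.51], [0.72, 0.56], [-0.63, -0.49]] + [[0.00, -0.0],[0.00, -0.0],[-0.00, 0.00],[0.00, -0.0],[-0.00, 0.0]]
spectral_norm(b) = 1.49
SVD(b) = [[-0.05, -0.61], [-0.16, -0.34], [0.55, 0.54], [0.61, -0.36], [-0.54, 0.31]] @ diag([1.4887186805758568, 0.004085352430360717]) @ [[0.79, 0.62], [-0.62, 0.79]]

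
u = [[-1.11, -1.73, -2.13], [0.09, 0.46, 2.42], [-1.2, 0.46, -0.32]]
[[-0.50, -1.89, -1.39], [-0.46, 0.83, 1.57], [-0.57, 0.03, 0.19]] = u@[[0.62, 0.20, -0.25], [0.2, 0.72, 0.2], [-0.25, 0.2, 0.62]]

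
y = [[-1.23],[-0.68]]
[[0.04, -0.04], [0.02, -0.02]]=y @ [[-0.03,  0.03]]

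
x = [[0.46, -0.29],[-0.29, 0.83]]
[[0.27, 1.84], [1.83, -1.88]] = x @ [[2.53, 3.29], [3.09, -1.11]]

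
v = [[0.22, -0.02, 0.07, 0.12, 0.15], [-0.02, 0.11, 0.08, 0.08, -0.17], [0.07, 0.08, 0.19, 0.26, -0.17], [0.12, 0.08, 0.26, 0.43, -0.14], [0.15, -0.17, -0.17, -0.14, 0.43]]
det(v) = -0.000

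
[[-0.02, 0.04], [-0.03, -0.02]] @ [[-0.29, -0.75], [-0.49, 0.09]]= [[-0.01, 0.02], [0.02, 0.02]]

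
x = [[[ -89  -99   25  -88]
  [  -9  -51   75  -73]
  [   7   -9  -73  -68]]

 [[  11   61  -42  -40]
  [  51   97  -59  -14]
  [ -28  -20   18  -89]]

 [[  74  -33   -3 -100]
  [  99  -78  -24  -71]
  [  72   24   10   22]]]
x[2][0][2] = -3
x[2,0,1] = -33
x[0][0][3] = -88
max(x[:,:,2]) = 75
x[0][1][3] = -73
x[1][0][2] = -42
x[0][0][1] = -99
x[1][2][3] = -89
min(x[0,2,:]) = -73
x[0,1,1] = -51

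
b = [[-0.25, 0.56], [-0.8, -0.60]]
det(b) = 0.598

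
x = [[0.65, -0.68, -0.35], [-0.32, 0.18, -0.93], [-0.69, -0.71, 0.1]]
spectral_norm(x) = 1.00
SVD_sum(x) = [[0.67,-0.60,0.08], [-0.33,0.29,-0.04], [-0.02,0.02,-0.0]] + [[0.01, -0.04, -0.43], [0.02, -0.09, -0.89], [-0.0, 0.0, 0.04]] + [[-0.03,  -0.04,  0.0], [-0.02,  -0.02,  0.0], [-0.67,  -0.74,  0.06]]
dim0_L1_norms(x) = [1.66, 1.57, 1.38]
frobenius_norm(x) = 1.73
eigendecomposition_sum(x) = [[-0.16+0.00j,(-0.25+0j),(-0.27+0j)],[(-0.25+0j),-0.40+0.00j,-0.42+0.00j],[-0.26+0.00j,(-0.42+0j),-0.44+0.00j]] + [[(0.41+0.11j), -0.21+0.29j, (-0.04-0.34j)], [-0.03-0.35j, 0.29+0.08j, -0.26+0.13j], [(-0.21+0.27j), (-0.15-0.25j), (0.27+0.08j)]] + [[(0.41-0.11j), -0.21-0.29j, -0.04+0.34j], [(-0.03+0.35j), (0.29-0.08j), (-0.26-0.13j)], [(-0.21-0.27j), -0.15+0.25j, (0.27-0.08j)]]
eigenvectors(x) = [[0.40+0.00j, 0.65+0.00j, 0.65-0.00j],[0.63+0.00j, (-0.19-0.51j), -0.19+0.51j],[(0.66+0j), -0.21+0.48j, (-0.21-0.48j)]]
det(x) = -1.00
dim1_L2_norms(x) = [1.0, 1.0, 1.0]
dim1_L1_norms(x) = [1.68, 1.43, 1.5]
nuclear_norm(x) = 3.00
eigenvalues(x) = [(-1+0j), (0.96+0.27j), (0.96-0.27j)]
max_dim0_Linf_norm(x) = 0.93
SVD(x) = [[-0.9,-0.43,0.05], [0.44,-0.9,0.02], [0.03,0.04,1.0]] @ diag([1.0048889498280649, 0.9986648579037316, 0.9950712035334812]) @ [[-0.74,0.66,-0.09], [-0.02,0.1,0.99], [-0.67,-0.74,0.06]]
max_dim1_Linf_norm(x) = 0.93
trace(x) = 0.93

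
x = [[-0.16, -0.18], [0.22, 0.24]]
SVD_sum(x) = [[-0.16, -0.18], [0.22, 0.24]] + [[0.0, -0.0], [0.0, -0.0]]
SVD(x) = [[-0.59, 0.8], [0.8, 0.59]] @ diag([0.40495829296612923, 0.0029632681212935718]) @ [[0.67, 0.74], [0.74, -0.67]]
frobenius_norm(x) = 0.40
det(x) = 0.00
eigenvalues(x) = [0.02, 0.06]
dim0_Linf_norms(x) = [0.22, 0.24]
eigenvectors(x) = [[-0.71, 0.63], [0.71, -0.77]]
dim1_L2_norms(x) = [0.24, 0.33]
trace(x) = 0.08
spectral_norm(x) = 0.40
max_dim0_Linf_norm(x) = 0.24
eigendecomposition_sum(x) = [[0.11,0.09],[-0.11,-0.09]] + [[-0.27, -0.27], [0.33, 0.33]]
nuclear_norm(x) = 0.41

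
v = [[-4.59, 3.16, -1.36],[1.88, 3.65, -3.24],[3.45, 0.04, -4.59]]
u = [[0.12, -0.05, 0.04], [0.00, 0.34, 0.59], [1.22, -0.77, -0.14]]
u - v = [[4.71, -3.21, 1.40], [-1.88, -3.31, 3.83], [-2.23, -0.81, 4.45]]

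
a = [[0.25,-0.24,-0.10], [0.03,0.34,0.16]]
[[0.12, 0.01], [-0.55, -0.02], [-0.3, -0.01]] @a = [[0.03, -0.03, -0.01], [-0.14, 0.13, 0.05], [-0.08, 0.07, 0.03]]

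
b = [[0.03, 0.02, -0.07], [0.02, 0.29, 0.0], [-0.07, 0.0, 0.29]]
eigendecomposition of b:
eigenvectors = [[-0.97,0.25,-0.0], [0.07,0.27,0.96], [-0.24,-0.93,0.27]]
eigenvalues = [0.01, 0.31, 0.29]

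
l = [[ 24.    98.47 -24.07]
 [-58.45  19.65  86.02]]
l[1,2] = 86.02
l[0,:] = [24.0, 98.47, -24.07]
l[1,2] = 86.02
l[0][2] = -24.07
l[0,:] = [24.0, 98.47, -24.07]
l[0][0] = 24.0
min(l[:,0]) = -58.45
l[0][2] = -24.07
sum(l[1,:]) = 47.21999999999999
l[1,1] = 19.65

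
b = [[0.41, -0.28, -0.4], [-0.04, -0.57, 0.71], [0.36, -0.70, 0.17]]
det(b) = -0.00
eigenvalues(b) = [(-0.01+0j), (0.01+0.61j), (0.01-0.61j)]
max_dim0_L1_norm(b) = 1.55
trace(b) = 0.01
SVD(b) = [[-0.09, 0.80, -0.60],[-0.75, -0.45, -0.49],[-0.66, 0.40, 0.63]] @ diag([1.1221257113134147, 0.7914698796173639, 0.003052485518109298]) @ [[-0.22, 0.81, -0.54], [0.62, -0.31, -0.72], [0.75, 0.49, 0.43]]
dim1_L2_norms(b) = [0.64, 0.91, 0.81]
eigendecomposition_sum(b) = [[(-0.01-0j), -0.01+0.00j, 0.01-0.00j],[(-0.01-0j), -0.00+0.00j, (0.01-0j)],[-0.00-0.00j, (-0+0j), 0.00-0.00j]] + [[0.21-0.03j, (-0.14-0.27j), (-0.2+0.35j)], [-0.02-0.22j, (-0.28+0.13j), (0.35+0.23j)], [0.18-0.19j, -0.35-0.15j, (0.08+0.51j)]] + [[(0.21+0.03j),  -0.14+0.27j,  (-0.2-0.35j)],[(-0.02+0.22j),  (-0.28-0.13j),  (0.35-0.23j)],[0.18+0.19j,  -0.35+0.15j,  (0.08-0.51j)]]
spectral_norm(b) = 1.12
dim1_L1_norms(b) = [1.09, 1.32, 1.23]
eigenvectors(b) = [[(-0.75+0j), (-0.4-0.33j), -0.40+0.33j], [-0.50+0.00j, (-0.36+0.4j), (-0.36-0.4j)], [(-0.44+0j), (-0.66+0j), (-0.66-0j)]]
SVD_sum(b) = [[0.02, -0.08, 0.05], [0.18, -0.68, 0.45], [0.16, -0.6, 0.40]] + [[0.39, -0.2, -0.45], [-0.22, 0.11, 0.26], [0.20, -0.10, -0.23]] + [[-0.0, -0.00, -0.00], [-0.00, -0.00, -0.00], [0.00, 0.00, 0.00]]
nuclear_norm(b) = 1.92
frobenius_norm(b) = 1.37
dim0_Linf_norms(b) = [0.41, 0.7, 0.71]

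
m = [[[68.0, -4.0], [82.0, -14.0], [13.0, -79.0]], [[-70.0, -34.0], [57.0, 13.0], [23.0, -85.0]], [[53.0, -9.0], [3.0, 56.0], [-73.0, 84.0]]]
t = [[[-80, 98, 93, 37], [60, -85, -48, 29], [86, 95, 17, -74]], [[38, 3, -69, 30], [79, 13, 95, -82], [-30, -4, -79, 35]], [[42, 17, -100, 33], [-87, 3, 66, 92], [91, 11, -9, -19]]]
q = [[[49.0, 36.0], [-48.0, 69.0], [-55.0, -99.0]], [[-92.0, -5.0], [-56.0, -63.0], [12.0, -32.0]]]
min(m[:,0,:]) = -70.0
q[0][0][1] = 36.0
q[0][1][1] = 69.0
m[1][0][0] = -70.0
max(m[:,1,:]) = 82.0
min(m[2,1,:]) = 3.0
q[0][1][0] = -48.0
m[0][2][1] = -79.0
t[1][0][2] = -69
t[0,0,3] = 37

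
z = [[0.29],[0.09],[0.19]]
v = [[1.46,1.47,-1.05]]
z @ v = [[0.42, 0.43, -0.3], [0.13, 0.13, -0.09], [0.28, 0.28, -0.2]]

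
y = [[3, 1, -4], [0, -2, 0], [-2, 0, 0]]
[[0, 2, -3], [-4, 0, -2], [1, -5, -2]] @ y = [[6, -4, 0], [-8, -4, 16], [7, 11, -4]]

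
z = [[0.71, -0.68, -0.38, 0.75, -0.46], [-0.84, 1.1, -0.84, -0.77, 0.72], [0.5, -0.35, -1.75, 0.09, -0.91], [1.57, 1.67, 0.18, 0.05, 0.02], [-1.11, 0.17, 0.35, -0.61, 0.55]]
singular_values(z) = [2.75, 2.36, 1.99, 0.38, 0.0]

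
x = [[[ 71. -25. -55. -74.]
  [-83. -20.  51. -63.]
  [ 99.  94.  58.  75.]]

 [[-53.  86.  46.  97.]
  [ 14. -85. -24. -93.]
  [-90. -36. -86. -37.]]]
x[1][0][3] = 97.0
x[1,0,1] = 86.0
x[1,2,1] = -36.0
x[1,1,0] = 14.0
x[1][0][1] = 86.0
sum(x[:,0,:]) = 93.0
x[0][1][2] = 51.0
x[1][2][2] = -86.0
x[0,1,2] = 51.0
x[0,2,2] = 58.0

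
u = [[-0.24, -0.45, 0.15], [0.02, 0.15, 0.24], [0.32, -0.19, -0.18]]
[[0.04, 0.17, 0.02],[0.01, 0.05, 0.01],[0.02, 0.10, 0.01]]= u @ [[0.07, 0.31, 0.03], [-0.1, -0.4, -0.04], [0.11, 0.44, 0.05]]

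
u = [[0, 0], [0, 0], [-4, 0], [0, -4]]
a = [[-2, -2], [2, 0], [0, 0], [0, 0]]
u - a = [[2, 2], [-2, 0], [-4, 0], [0, -4]]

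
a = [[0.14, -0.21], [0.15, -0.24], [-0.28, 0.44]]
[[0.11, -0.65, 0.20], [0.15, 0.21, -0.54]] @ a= [[-0.14,0.22],[0.2,-0.32]]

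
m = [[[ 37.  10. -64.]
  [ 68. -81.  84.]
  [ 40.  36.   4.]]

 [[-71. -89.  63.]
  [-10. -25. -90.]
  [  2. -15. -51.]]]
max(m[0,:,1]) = 36.0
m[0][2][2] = 4.0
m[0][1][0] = 68.0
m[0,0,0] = 37.0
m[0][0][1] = 10.0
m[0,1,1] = -81.0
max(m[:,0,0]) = 37.0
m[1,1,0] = -10.0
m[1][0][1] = -89.0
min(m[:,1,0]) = -10.0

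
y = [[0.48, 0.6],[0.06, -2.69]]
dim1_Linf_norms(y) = [0.6, 2.69]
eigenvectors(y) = [[1.0, -0.19], [0.02, 0.98]]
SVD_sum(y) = [[0.01, 0.61], [-0.05, -2.69]] + [[0.47, -0.01], [0.11, -0.00]]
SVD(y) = [[-0.22, 0.98], [0.98, 0.22]] @ diag([2.756497123716151, 0.4814806402593829]) @ [[-0.02, -1.0], [1.00, -0.02]]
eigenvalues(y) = [0.49, -2.7]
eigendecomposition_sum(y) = [[0.49, 0.09], [0.01, 0.0]] + [[-0.01, 0.51], [0.05, -2.69]]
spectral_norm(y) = 2.76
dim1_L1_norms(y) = [1.08, 2.75]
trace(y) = -2.21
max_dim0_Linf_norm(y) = 2.69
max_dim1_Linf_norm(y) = 2.69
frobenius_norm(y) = 2.80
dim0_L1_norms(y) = [0.54, 3.29]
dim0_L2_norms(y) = [0.48, 2.76]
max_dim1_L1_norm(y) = 2.75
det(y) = -1.33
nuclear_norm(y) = 3.24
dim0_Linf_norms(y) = [0.48, 2.69]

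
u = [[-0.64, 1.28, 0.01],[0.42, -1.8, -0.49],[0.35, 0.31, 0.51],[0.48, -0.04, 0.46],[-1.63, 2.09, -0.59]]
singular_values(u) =[3.49, 1.34, 0.01]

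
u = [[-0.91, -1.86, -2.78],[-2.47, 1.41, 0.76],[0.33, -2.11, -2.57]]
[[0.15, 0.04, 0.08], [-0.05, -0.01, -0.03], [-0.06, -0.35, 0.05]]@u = [[-0.21,-0.39,-0.59], [0.06,0.14,0.21], [0.94,-0.49,-0.23]]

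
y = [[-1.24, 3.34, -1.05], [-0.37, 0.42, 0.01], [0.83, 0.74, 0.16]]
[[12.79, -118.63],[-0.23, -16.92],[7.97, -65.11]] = y @ [[6.02, -19.63],[4.85, -56.53],[-3.86, -43.66]]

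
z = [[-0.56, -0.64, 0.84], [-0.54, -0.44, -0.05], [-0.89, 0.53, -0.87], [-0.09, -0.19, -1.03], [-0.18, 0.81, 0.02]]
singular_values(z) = [1.74, 1.21, 1.02]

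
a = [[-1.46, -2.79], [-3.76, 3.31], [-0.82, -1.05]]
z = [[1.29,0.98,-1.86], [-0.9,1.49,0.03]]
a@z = [[0.63, -5.59, 2.63], [-7.83, 1.25, 7.09], [-0.11, -2.37, 1.49]]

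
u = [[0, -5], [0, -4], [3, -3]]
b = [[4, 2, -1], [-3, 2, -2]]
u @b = [[15, -10, 10], [12, -8, 8], [21, 0, 3]]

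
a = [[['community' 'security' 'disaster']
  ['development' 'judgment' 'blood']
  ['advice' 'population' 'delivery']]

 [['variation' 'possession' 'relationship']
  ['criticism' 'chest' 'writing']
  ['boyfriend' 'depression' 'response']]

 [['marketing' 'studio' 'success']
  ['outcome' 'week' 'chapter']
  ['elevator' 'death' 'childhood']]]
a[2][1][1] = 'week'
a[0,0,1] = 'security'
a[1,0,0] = 'variation'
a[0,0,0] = 'community'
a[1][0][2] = 'relationship'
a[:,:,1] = [['security', 'judgment', 'population'], ['possession', 'chest', 'depression'], ['studio', 'week', 'death']]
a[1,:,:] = [['variation', 'possession', 'relationship'], ['criticism', 'chest', 'writing'], ['boyfriend', 'depression', 'response']]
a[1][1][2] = 'writing'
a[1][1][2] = 'writing'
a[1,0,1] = 'possession'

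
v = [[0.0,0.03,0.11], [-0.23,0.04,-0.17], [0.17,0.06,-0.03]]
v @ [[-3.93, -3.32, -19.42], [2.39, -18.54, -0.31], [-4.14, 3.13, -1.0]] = [[-0.38, -0.21, -0.12], [1.70, -0.51, 4.62], [-0.4, -1.77, -3.29]]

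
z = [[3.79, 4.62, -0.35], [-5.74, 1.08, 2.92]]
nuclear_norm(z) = 12.17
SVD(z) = [[-0.64, 0.77], [0.77, 0.64]] @ diag([7.572689357489286, 4.596278483182728]) @ [[-0.90,-0.28,0.33], [-0.16,0.92,0.35]]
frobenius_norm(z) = 8.86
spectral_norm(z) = 7.57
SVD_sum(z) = [[4.36, 1.35, -1.58], [-5.27, -1.63, 1.91]] + [[-0.57,3.27,1.23], [-0.47,2.71,1.01]]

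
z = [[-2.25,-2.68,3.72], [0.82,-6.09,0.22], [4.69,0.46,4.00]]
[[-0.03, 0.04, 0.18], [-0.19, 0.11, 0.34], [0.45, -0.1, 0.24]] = z@[[0.05,-0.01,0.03],[0.04,-0.02,-0.05],[0.05,-0.01,0.03]]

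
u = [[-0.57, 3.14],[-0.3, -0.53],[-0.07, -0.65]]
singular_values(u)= [3.29, 0.42]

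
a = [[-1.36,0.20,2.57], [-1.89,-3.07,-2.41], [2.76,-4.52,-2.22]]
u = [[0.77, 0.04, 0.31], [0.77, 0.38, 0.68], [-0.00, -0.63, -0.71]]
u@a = [[-0.27, -1.37, 1.19], [0.11, -4.09, -0.45], [-0.77, 5.14, 3.09]]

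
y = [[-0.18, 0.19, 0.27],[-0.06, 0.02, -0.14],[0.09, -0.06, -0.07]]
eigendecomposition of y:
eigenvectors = [[(0.93+0j), (-0.39+0.3j), -0.39-0.30j], [(0.01+0j), (-0.83+0j), -0.83-0.00j], [-0.38+0.00j, (0.22+0.16j), (0.22-0.16j)]]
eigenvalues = [(-0.29+0j), (0.03+0.05j), (0.03-0.05j)]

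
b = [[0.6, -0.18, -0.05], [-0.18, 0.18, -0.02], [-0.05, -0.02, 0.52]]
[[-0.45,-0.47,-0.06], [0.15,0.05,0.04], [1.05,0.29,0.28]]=b @ [[-0.38,-0.92,0.04], [0.68,-0.60,0.32], [2.01,0.45,0.56]]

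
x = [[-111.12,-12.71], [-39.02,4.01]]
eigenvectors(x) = [[-0.95, 0.11], [-0.31, -0.99]]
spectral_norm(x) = 118.26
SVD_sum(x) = [[-111.35, -10.13], [-38.34, -3.49]] + [[0.23, -2.58], [-0.68, 7.50]]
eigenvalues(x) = [-115.28, 8.17]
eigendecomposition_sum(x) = [[-111.4, -11.87], [-36.44, -3.88]] + [[0.28, -0.84], [-2.58, 7.89]]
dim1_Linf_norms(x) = [111.12, 39.02]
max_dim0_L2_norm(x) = 117.77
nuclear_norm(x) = 126.22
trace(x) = -107.11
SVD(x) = [[-0.95,-0.33],  [-0.33,0.95]] @ diag([118.25585797310406, 7.9618499762958175]) @ [[1.00, 0.09], [-0.09, 1.00]]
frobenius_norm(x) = 118.52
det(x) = -941.54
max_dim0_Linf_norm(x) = 111.12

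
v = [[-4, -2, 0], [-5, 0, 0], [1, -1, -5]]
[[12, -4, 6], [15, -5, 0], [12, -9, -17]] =v @ [[-3, 1, 0], [0, 0, -3], [-3, 2, 4]]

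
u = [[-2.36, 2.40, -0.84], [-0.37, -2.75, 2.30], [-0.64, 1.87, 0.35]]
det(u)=11.259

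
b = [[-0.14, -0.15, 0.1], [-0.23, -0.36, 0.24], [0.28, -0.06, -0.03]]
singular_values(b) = [0.55, 0.26, 0.01]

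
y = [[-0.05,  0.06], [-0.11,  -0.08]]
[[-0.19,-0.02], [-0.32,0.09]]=y@[[3.28, -0.39], [-0.47, -0.58]]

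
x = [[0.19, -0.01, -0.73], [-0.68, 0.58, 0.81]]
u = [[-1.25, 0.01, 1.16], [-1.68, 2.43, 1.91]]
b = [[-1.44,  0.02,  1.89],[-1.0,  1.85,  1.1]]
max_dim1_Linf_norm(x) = 0.81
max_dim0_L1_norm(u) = 3.07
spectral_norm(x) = 1.36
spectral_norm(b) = 3.03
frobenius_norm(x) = 1.42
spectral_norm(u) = 3.75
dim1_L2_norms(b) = [2.38, 2.37]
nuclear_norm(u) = 4.85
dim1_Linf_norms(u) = [1.25, 2.43]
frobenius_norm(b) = 3.36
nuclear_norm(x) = 1.77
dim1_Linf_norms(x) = [0.73, 0.81]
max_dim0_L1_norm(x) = 1.54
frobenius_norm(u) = 3.91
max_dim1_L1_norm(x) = 2.07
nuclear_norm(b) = 4.48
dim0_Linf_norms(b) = [1.44, 1.85, 1.89]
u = x + b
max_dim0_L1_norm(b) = 2.99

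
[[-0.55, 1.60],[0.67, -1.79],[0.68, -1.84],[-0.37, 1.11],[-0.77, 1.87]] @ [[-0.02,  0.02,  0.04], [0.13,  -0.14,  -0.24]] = [[0.22, -0.24, -0.41], [-0.25, 0.26, 0.46], [-0.25, 0.27, 0.47], [0.15, -0.16, -0.28], [0.26, -0.28, -0.48]]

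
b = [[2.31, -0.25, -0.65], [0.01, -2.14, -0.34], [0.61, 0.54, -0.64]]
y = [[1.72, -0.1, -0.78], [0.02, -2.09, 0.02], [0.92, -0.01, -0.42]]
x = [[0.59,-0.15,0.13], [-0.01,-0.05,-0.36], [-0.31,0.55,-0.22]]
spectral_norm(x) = 0.85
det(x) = 0.10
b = x + y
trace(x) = 0.32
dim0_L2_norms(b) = [2.39, 2.22, 0.97]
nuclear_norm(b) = 5.25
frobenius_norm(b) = 3.40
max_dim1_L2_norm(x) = 0.67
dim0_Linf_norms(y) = [1.72, 2.09, 0.78]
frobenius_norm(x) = 0.98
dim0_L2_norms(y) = [1.95, 2.09, 0.89]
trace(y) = -0.79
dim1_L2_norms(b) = [2.41, 2.17, 1.04]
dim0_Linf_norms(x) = [0.59, 0.55, 0.36]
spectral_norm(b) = 2.55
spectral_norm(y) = 2.17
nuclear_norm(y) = 4.24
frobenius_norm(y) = 2.99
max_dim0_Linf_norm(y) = 2.09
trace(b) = -0.47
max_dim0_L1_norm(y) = 2.66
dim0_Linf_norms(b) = [2.31, 2.14, 0.65]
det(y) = 0.01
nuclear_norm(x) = 1.55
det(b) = 2.79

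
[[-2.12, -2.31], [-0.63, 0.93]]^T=[[-2.12, -0.63], [-2.31, 0.93]]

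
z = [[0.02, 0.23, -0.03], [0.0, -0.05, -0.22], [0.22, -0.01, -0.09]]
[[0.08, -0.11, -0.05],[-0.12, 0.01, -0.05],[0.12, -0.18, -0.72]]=z @ [[0.78, -0.8, -3.16], [0.34, -0.4, 0.09], [0.48, 0.06, 0.22]]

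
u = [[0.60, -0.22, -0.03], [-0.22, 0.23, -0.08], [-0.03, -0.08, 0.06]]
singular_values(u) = [0.7, 0.19, 0.0]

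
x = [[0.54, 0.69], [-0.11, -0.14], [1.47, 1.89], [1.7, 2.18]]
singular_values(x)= [3.76, 0.0]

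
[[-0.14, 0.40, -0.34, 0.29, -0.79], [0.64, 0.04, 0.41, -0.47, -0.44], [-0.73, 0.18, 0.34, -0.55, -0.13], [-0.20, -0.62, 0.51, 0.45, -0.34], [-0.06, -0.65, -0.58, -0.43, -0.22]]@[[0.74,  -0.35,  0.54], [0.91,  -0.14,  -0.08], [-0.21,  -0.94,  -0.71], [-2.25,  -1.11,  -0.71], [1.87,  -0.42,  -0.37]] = [[-1.80, 0.32, 0.22], [0.66, 0.09, 0.55], [0.55, 0.58, -0.21], [-2.47, -0.68, -0.61], [0.04, 1.23, 0.82]]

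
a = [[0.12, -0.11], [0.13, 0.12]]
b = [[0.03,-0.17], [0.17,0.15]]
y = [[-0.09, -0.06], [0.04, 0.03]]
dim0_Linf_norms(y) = [0.09, 0.06]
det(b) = 0.03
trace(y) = -0.06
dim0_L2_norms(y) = [0.1, 0.07]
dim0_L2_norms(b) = [0.17, 0.23]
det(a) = 0.03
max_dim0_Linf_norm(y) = 0.09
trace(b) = 0.18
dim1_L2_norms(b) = [0.17, 0.23]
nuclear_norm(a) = 0.34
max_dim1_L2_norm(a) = 0.18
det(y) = -0.00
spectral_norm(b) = 0.25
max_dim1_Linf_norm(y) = 0.09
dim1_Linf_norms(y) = [0.09, 0.04]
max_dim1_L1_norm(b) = 0.32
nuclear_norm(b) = 0.38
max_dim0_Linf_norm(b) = 0.17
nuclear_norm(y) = 0.12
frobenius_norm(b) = 0.28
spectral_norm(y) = 0.12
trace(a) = 0.24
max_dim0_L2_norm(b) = 0.23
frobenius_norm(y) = 0.12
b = y + a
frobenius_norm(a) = 0.24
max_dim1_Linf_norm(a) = 0.13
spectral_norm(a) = 0.18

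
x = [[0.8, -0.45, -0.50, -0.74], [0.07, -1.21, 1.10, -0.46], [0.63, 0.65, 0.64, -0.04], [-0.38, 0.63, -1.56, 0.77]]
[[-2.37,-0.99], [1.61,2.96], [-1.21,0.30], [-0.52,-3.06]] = x@[[-1.78, -0.39], [-1.02, -0.92], [0.97, 1.81], [1.24, 0.25]]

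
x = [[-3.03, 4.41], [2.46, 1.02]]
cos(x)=[[-0.11, -0.64], [-0.36, -0.69]]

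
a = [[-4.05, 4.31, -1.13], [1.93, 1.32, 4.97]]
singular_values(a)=[6.44, 4.99]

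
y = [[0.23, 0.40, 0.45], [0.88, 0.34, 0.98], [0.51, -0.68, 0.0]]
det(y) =0.006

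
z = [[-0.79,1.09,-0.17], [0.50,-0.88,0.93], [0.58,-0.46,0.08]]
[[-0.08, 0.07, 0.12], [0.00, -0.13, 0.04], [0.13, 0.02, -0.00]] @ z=[[0.17, -0.20, 0.09], [-0.04, 0.1, -0.12], [-0.09, 0.12, -0.0]]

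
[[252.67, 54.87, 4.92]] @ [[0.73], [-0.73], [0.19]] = [[145.33]]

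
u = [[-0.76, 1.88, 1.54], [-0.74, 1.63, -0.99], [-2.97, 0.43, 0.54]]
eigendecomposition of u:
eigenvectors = [[-0.23+0.59j,(-0.23-0.59j),(-0.33+0j)],[-0.28-0.14j,-0.28+0.14j,(-0.83+0j)],[-0.71+0.00j,(-0.71-0j),0.45+0.00j]]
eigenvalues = [(-0.24+2.54j), (-0.24-2.54j), (1.88+0j)]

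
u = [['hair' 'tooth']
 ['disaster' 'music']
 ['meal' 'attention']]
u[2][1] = 'attention'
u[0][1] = 'tooth'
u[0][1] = 'tooth'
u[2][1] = 'attention'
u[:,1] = ['tooth', 'music', 'attention']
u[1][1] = 'music'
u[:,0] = ['hair', 'disaster', 'meal']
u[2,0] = 'meal'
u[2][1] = 'attention'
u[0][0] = 'hair'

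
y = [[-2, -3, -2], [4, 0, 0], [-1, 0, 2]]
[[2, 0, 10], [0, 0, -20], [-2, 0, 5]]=y @ [[0, 0, -5], [0, 0, 0], [-1, 0, 0]]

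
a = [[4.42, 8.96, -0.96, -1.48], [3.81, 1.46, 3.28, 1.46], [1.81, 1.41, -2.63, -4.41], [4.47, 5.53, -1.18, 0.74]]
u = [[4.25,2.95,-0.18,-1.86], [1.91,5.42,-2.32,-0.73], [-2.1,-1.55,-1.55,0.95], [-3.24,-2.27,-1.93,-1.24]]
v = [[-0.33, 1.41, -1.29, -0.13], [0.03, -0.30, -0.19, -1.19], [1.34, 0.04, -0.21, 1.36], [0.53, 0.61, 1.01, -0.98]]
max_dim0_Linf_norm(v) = 1.41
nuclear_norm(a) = 23.77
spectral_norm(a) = 12.92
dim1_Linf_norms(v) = [1.41, 1.19, 1.36, 1.01]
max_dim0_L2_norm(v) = 2.06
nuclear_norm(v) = 6.46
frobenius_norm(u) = 10.01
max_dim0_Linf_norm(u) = 5.42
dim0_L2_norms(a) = [7.57, 10.72, 4.47, 4.93]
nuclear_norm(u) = 16.16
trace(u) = 6.88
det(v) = 5.14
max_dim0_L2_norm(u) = 6.76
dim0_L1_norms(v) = [2.23, 2.36, 2.7, 3.66]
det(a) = 406.35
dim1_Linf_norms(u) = [4.25, 5.42, 2.1, 3.24]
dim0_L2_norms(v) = [1.48, 1.57, 1.66, 2.06]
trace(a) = 3.99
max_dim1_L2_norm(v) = 1.94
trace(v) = -1.82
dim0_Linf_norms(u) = [4.25, 5.42, 2.32, 1.86]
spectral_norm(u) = 8.76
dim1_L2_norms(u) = [5.5, 6.24, 3.18, 4.57]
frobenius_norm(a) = 14.72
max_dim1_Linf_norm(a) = 8.96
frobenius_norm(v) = 3.41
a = v @ u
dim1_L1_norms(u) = [9.24, 10.38, 6.15, 8.68]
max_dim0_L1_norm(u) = 12.19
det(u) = 79.33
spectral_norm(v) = 2.24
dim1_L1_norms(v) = [3.16, 1.71, 2.95, 3.13]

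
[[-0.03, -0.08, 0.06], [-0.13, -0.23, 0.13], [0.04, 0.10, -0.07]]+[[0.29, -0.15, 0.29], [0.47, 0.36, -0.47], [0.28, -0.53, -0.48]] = [[0.26, -0.23, 0.35],[0.34, 0.13, -0.34],[0.32, -0.43, -0.55]]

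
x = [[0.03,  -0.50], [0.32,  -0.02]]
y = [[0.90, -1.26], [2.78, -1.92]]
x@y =[[-1.36, 0.92],[0.23, -0.36]]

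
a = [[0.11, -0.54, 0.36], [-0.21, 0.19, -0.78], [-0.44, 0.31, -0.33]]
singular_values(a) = [1.14, 0.38, 0.28]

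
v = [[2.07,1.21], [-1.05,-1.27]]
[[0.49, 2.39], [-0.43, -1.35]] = v @ [[0.08, 1.04], [0.27, 0.20]]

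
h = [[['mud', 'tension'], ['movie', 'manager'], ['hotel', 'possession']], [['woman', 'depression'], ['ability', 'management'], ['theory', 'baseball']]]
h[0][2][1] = 'possession'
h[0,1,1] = 'manager'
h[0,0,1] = 'tension'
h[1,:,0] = ['woman', 'ability', 'theory']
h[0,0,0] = 'mud'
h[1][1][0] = 'ability'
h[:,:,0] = [['mud', 'movie', 'hotel'], ['woman', 'ability', 'theory']]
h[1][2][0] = 'theory'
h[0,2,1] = 'possession'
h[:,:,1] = [['tension', 'manager', 'possession'], ['depression', 'management', 'baseball']]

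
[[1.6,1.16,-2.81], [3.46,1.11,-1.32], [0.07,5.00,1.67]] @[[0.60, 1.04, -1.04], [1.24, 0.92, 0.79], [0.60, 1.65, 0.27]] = [[0.71, -1.91, -1.51],[2.66, 2.44, -3.08],[7.24, 7.43, 4.33]]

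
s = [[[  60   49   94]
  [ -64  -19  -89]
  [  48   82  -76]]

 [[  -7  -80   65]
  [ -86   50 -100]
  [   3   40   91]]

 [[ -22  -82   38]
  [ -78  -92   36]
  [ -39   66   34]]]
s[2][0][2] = 38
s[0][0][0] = 60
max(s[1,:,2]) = 91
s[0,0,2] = 94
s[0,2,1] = 82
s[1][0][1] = -80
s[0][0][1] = 49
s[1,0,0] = -7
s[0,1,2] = -89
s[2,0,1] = -82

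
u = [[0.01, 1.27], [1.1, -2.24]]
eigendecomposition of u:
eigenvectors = [[0.93, -0.42], [0.37, 0.91]]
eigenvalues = [0.52, -2.75]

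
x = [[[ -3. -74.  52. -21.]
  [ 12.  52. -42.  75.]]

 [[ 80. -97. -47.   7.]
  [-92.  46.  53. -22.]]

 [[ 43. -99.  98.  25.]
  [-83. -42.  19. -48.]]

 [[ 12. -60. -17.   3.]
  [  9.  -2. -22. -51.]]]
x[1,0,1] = -97.0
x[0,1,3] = 75.0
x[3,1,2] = -22.0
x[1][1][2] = 53.0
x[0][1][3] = 75.0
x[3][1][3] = -51.0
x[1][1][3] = -22.0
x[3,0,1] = -60.0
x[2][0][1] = -99.0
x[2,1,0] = -83.0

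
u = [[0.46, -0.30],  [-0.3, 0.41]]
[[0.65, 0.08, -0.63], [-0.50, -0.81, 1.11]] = u @ [[1.19,-2.11,0.73], [-0.34,-3.51,3.23]]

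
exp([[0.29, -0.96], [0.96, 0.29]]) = [[0.77, -1.09], [1.09, 0.77]]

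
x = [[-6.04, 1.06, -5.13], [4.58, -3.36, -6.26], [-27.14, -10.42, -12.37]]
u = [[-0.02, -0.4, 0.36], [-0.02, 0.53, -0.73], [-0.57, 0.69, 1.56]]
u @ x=[[-11.48, -2.43, -1.85], [22.36, 5.80, 5.81], [-35.74, -19.18, -20.69]]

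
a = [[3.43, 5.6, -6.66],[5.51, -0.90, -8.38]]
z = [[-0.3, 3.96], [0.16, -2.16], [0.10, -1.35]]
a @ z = [[-0.80, 10.48], [-2.64, 35.08]]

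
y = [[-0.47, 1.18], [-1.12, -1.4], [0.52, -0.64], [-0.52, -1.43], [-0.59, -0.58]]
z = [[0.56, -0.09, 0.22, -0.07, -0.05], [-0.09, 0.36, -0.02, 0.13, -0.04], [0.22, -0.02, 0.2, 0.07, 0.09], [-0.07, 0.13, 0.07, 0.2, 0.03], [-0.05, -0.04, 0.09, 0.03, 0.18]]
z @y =[[0.02, 0.78], [-0.42, -0.76], [-0.07, 0.01], [-0.2, -0.61], [-0.01, -0.21]]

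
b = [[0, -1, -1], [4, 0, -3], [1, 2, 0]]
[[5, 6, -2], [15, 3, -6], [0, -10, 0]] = b @ [[0, 0, 0], [0, -5, 0], [-5, -1, 2]]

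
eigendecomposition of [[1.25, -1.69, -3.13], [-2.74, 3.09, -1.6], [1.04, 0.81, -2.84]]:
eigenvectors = [[0.48+0.00j,(-0.69+0j),(-0.69-0j)], [(-0.88+0j),(-0.51-0.05j),(-0.51+0.05j)], [(-0.03+0j),-0.33+0.40j,-0.33-0.40j]]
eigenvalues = [(4.53+0j), (-1.52+1.71j), (-1.52-1.71j)]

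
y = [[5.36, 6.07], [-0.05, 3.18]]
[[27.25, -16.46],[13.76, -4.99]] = y@[[0.18, -1.27], [4.33, -1.59]]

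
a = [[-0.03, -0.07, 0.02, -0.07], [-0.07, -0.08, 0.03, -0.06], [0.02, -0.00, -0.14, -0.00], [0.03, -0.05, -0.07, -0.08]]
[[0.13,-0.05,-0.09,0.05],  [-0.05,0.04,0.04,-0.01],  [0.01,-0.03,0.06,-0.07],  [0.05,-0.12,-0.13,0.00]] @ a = [[-0.0, -0.01, 0.01, -0.01], [-0.00, 0.00, -0.00, 0.00], [0.0, 0.01, -0.0, 0.01], [0.00, 0.01, 0.02, 0.00]]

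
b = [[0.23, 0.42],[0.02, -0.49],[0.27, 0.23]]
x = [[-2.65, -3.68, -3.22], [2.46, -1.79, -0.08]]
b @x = [[0.42, -1.6, -0.77], [-1.26, 0.80, -0.03], [-0.15, -1.41, -0.89]]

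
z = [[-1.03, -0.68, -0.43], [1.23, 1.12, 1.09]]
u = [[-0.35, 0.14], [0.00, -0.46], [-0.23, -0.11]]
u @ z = [[0.53,0.39,0.30], [-0.57,-0.52,-0.5], [0.1,0.03,-0.02]]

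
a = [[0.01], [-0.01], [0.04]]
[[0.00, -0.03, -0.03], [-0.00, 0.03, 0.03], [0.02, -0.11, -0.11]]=a @ [[0.44, -2.72, -2.82]]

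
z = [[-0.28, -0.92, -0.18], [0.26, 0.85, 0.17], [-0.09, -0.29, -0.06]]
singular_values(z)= [1.37, 0.0, 0.0]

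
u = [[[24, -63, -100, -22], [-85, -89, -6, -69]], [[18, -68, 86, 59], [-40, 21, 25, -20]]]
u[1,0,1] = -68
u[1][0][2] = 86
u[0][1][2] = -6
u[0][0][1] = -63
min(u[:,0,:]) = -100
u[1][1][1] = 21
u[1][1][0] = -40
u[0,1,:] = [-85, -89, -6, -69]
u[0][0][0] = 24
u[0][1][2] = -6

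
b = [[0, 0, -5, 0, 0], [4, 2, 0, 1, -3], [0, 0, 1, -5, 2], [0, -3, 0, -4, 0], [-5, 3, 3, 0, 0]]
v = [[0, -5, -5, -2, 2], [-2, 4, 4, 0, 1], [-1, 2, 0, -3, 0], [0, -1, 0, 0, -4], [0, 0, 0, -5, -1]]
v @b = [[-30, 2, 1, 28, 5], [11, 11, 17, -16, -4], [8, 13, 5, 14, -6], [16, -14, -12, -1, 3], [5, 12, -3, 20, 0]]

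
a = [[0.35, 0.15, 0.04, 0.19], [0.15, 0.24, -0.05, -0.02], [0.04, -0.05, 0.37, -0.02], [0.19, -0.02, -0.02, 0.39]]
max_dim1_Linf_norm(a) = 0.39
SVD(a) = [[-0.7, -0.07, -0.33, 0.63],  [-0.27, 0.26, -0.68, -0.63],  [-0.01, -0.96, -0.16, -0.21],  [-0.66, -0.01, 0.63, -0.41]] @ diag([0.5849113365189865, 0.38606601265403573, 0.31816333154831816, 0.06085931927865953]) @ [[-0.70, -0.27, -0.01, -0.66], [-0.07, 0.26, -0.96, -0.01], [-0.33, -0.68, -0.16, 0.63], [0.63, -0.63, -0.21, -0.41]]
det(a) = 0.00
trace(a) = 1.35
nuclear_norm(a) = 1.35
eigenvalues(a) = [0.06, 0.58, 0.32, 0.39]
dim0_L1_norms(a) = [0.73, 0.46, 0.48, 0.62]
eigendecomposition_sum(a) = [[0.02, -0.02, -0.01, -0.02], [-0.02, 0.02, 0.01, 0.02], [-0.01, 0.01, 0.0, 0.01], [-0.02, 0.02, 0.01, 0.01]] + [[0.29, 0.11, 0.0, 0.27], [0.11, 0.04, 0.0, 0.10], [0.0, 0.0, 0.0, 0.00], [0.27, 0.1, 0.0, 0.25]] + [[0.03, 0.07, 0.02, -0.07], [0.07, 0.15, 0.04, -0.14], [0.02, 0.04, 0.01, -0.03], [-0.07, -0.14, -0.03, 0.13]] + [[0.0, -0.01, 0.03, 0.00], [-0.01, 0.03, -0.10, -0.0], [0.03, -0.10, 0.36, 0.00], [0.0, -0.00, 0.00, 0.0]]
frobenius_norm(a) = 0.77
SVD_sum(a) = [[0.29, 0.11, 0.0, 0.27], [0.11, 0.04, 0.0, 0.10], [0.00, 0.00, 0.0, 0.00], [0.27, 0.1, 0.0, 0.25]] + [[0.0, -0.01, 0.03, 0.00], [-0.01, 0.03, -0.1, -0.0], [0.03, -0.10, 0.36, 0.00], [0.0, -0.0, 0.0, 0.0]] + [[0.03, 0.07, 0.02, -0.07], [0.07, 0.15, 0.04, -0.14], [0.02, 0.04, 0.01, -0.03], [-0.07, -0.14, -0.03, 0.13]] + [[0.02, -0.02, -0.01, -0.02],  [-0.02, 0.02, 0.01, 0.02],  [-0.01, 0.01, 0.0, 0.01],  [-0.02, 0.02, 0.01, 0.01]]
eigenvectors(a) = [[-0.63,0.7,-0.33,0.07], [0.63,0.27,-0.68,-0.26], [0.21,0.01,-0.16,0.96], [0.41,0.66,0.63,0.01]]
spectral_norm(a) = 0.58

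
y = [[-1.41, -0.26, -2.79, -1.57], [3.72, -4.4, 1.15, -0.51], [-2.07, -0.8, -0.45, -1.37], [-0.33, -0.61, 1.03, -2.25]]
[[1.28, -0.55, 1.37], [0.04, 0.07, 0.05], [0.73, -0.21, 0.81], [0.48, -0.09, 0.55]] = y @ [[-0.07, 0.0, -0.08], [-0.1, 0.01, -0.11], [-0.25, 0.14, -0.26], [-0.29, 0.10, -0.32]]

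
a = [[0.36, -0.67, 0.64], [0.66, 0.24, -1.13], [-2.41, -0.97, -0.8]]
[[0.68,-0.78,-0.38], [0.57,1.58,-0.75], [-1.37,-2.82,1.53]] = a @ [[0.88, 0.94, -0.85],[-0.67, 1.08, 0.34],[-0.13, -0.62, 0.24]]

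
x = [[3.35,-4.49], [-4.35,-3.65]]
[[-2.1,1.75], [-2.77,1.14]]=x @ [[0.15, 0.04], [0.58, -0.36]]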